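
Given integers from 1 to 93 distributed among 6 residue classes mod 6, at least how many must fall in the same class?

By pigeonhole with 93 objects and 6 categories: ceiling(93/6).

Final answer: 16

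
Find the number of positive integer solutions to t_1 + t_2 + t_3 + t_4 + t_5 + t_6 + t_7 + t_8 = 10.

Substitute t'_i = t_i - 1 (so t'_i >= 0). Then sum t'_i = 10 - 8 = 2.
Stars and bars: C(2+8-1, 8-1) = C(9,7).

Final answer: C(9,7) = 36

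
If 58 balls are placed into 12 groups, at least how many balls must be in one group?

By the pigeonhole principle: ceiling(58/12).

Final answer: 5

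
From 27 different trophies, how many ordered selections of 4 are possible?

P(27,4) = 27!/(27-4)! = 27!/23!.

Final answer: P(27,4) = 421200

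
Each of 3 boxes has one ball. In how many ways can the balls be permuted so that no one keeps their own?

Derangements satisfy D(n) = (n-1)(D(n-1) + D(n-2)), starting from D(0)=1, D(1)=0.
D(2) = 1 x (0 + 1) = 1
D(3) = 2 x (D(2) + D(1)) = 2 x (1 + 0)

Final answer: D(3) = 2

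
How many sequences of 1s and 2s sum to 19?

Let f(n) be the number of climbs. Removing the last move (1 or 2 steps) gives f(n) = f(n-1) + f(n-2); base cases f(1)=1, f(2)=2.
Iterating the recurrence: f(1)=1, f(2)=2, f(3)=3, f(4)=5, f(5)=8, f(6)=13, f(7)=21, f(8)=34, f(9)=55, f(10)=89, f(11)=144, f(12)=233, f(13)=377, f(14)=610, f(15)=987, f(16)=1597, f(17)=2584, f(18)=4181, f(19)=6765.

Final answer: 6765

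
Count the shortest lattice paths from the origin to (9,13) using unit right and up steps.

Each path has 9 right steps and 13 up steps in some order (22 steps total).
Choose which 13 of the 22 steps are up: C(22,13).

Final answer: C(22,13) = 497420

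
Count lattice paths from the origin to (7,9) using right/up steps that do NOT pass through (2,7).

Total paths to (7,9): C(16,9) = 11440.
Paths through (2,7): C(9,7) x C(7,2) = 756.
Avoiding (2,7): 11440 - 756.

Final answer: 10684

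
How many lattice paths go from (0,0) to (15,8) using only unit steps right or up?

Each path has 15 right steps and 8 up steps in some order (23 steps total).
Choose which 8 of the 23 steps are up: C(23,8).

Final answer: C(23,8) = 490314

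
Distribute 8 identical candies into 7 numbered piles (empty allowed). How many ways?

Stars and bars: C(n+k-1, k-1) = C(14,6).

Final answer: C(14,6) = 3003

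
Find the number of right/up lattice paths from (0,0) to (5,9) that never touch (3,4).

Total paths to (5,9): C(14,9) = 2002.
Paths through (3,4): C(7,4) x C(7,5) = 735.
Avoiding (3,4): 2002 - 735.

Final answer: 1267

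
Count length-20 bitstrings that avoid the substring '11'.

Classify by the final bit: ...0 gives a(n-1) strings, ...01 gives a(n-2) strings. Thus a(n) = a(n-1) + a(n-2) with a(1)=2, a(2)=3.
Building up term by term: a(1)=2, a(2)=3, a(3)=5, a(4)=8, a(5)=13, a(6)=21, a(7)=34, a(8)=55, a(9)=89, a(10)=144, a(11)=233, a(12)=377, a(13)=610, a(14)=987, a(15)=1597, a(16)=2584, a(17)=4181, a(18)=6765, a(19)=10946, a(20)=17711.

Final answer: 17711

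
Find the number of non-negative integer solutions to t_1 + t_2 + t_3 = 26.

Stars and bars with 26 stars and 2 bars:
C(26+3-1, 3-1) = C(28,2).

Final answer: C(28,2) = 378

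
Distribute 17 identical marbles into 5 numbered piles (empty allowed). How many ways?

Stars and bars: C(n+k-1, k-1) = C(21,4).

Final answer: C(21,4) = 5985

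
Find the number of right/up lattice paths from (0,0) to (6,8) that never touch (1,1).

Total paths to (6,8): C(14,8) = 3003.
Paths through (1,1): C(2,1) x C(12,7) = 1584.
Avoiding (1,1): 3003 - 1584.

Final answer: 1419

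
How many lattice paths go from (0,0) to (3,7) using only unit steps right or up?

Each path has 3 right steps and 7 up steps in some order (10 steps total).
Choose which 7 of the 10 steps are up: C(10,7).

Final answer: C(10,7) = 120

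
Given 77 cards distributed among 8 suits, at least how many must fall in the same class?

By pigeonhole with 77 objects and 8 categories: ceiling(77/8).

Final answer: 10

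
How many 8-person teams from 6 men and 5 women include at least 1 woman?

Sum over valid woman counts:
C(5,2)C(6,6) = 10
C(5,3)C(6,5) = 60
C(5,4)C(6,4) = 75
C(5,5)C(6,3) = 20
Total: 10 + 60 + 75 + 20.

Final answer: 165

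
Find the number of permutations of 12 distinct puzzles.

The number of ways to arrange 12 distinct objects is 12!.

Final answer: 12! = 479001600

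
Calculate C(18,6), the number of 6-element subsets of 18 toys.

C(18,6) = 18!/(6! x (18-6)!).

Final answer: C(18,6) = 18564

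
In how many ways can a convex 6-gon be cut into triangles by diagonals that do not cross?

This is a standard Catalan-number count: the answer is C_n. Here n = 6 - 2 = 4.
C_n = C(2n,n)/(n+1), so C_{4} = C(8,4)/5 = 70/5.

Final answer: C_{4} = 14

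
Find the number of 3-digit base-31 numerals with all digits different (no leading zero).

The leading digit has 30 choices (anything but zero); the next has 30 (anything but the first), then 29, and so on, one fewer each time.
Total: 30 x 30 x 29.

Final answer: 26100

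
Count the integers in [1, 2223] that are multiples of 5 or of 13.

Multiples of 5: 444. Multiples of 13: 171. Of both (lcm=65): 34.
By inclusion-exclusion: 444 + 171 - 34.

Final answer: 581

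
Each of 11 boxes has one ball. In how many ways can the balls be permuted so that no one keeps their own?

D(n) = (n-1)(D(n-1) + D(n-2)), D(0)=1, D(1)=0.
D(2) = 1 x (0 + 1) = 1
D(3) = 2 x (1 + 0) = 2
D(4) = 3 x (2 + 1) = 9
D(5) = 4 x (9 + 2) = 44
D(6) = 5 x (44 + 9) = 265
D(7) = 6 x (265 + 44) = 1854
D(8) = 7 x (1854 + 265) = 14833
D(9) = 8 x (14833 + 1854) = 133496
D(10) = 9 x (133496 + 14833) = 1334961
D(11) = 10 x (D(10) + D(9)) = 10 x (1334961 + 133496)

Final answer: D(11) = 14684570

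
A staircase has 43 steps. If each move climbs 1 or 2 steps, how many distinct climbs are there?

Let f(n) count the ways. The last step is size 1 or 2, so f(n) = f(n-1) + f(n-2) with f(1)=1, f(2)=2.
Computing successive values: f(1)=1, f(2)=2, f(3)=3, f(4)=5, f(5)=8, f(6)=13, f(7)=21, f(8)=34, f(9)=55, f(10)=89, f(11)=144, f(12)=233, f(13)=377, f(14)=610, f(15)=987, f(16)=1597, f(17)=2584, f(18)=4181, f(19)=6765, f(20)=10946, f(21)=17711, f(22)=28657, f(23)=46368, f(24)=75025, f(25)=121393, f(26)=196418, f(27)=317811, f(28)=514229, f(29)=832040, f(30)=1346269, f(31)=2178309, f(32)=3524578, f(33)=5702887, f(34)=9227465, f(35)=14930352, f(36)=24157817, f(37)=39088169, f(38)=63245986, f(39)=102334155, f(40)=165580141, f(41)=267914296, f(42)=433494437, f(43)=701408733.

Final answer: 701408733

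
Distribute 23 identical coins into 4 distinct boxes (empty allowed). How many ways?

Stars and bars: C(n+k-1, k-1) = C(26,3).

Final answer: C(26,3) = 2600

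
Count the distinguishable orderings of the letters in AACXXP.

Letters (A:2, C:1, P:1, X:2). Total letters: 6.
Permutations = 6!/(2! x 2!).

Final answer: 180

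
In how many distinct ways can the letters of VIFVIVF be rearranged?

Letters (F:2, I:2, V:3). Total letters: 7.
Permutations = 7!/(3! x 2! x 2!).

Final answer: 210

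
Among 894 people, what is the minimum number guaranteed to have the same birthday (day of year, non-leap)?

There are 365 possible values for birthday (day of year, non-leap). With 894 people and 365 categories, by pigeonhole: ceiling(894/365).

Final answer: 3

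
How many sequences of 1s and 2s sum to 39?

Let f(n) count the ways. The last step is size 1 or 2, so f(n) = f(n-1) + f(n-2) with f(1)=1, f(2)=2.
Building up term by term: f(1)=1, f(2)=2, f(3)=3, f(4)=5, f(5)=8, f(6)=13, f(7)=21, f(8)=34, f(9)=55, f(10)=89, f(11)=144, f(12)=233, f(13)=377, f(14)=610, f(15)=987, f(16)=1597, f(17)=2584, f(18)=4181, f(19)=6765, f(20)=10946, f(21)=17711, f(22)=28657, f(23)=46368, f(24)=75025, f(25)=121393, f(26)=196418, f(27)=317811, f(28)=514229, f(29)=832040, f(30)=1346269, f(31)=2178309, f(32)=3524578, f(33)=5702887, f(34)=9227465, f(35)=14930352, f(36)=24157817, f(37)=39088169, f(38)=63245986, f(39)=102334155.

Final answer: 102334155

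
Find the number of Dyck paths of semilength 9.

Total monotonic paths to (9,9): C(18,9) = 48620.
A path is bad iff it touches y = x + 1; reflecting its initial segment maps bad paths bijectively onto all paths to (8,10), of which there are C(18,10) = 43758.
Valid Dyck paths: 48620 - 43758.
(This is the Catalan number C_{9}.)

Final answer: C_{9} = 4862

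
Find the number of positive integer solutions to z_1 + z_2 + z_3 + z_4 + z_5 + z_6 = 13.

Substitute z'_i = z_i - 1 (so z'_i >= 0). Then sum z'_i = 13 - 6 = 7.
Stars and bars: C(7+6-1, 6-1) = C(12,5).

Final answer: C(12,5) = 792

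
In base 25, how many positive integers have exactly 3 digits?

Leading digit: 24 options (nonzero). Other 2 digit(s): 25 options each.
Total: 24 x 25^2.

Final answer: 15000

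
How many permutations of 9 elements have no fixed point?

Derangements satisfy D(n) = (n-1)(D(n-1) + D(n-2)), starting from D(0)=1, D(1)=0.
D(2) = 1 x (0 + 1) = 1
D(3) = 2 x (1 + 0) = 2
D(4) = 3 x (2 + 1) = 9
D(5) = 4 x (9 + 2) = 44
D(6) = 5 x (44 + 9) = 265
D(7) = 6 x (265 + 44) = 1854
D(8) = 7 x (1854 + 265) = 14833
D(9) = 8 x (D(8) + D(7)) = 8 x (14833 + 1854)

Final answer: D(9) = 133496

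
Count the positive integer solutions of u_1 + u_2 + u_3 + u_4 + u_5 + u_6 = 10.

Substitute u'_i = u_i - 1 (so u'_i >= 0). Then sum u'_i = 10 - 6 = 4.
Stars and bars: C(4+6-1, 6-1) = C(9,5).

Final answer: C(9,5) = 126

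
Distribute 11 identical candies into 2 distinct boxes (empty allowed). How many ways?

Stars and bars: C(n+k-1, k-1) = C(12,1).

Final answer: C(12,1) = 12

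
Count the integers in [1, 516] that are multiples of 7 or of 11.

Multiples of 7: 73. Multiples of 11: 46. Of both (lcm=77): 6.
By inclusion-exclusion: 73 + 46 - 6.

Final answer: 113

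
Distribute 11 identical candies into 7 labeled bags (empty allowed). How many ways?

Stars and bars: C(n+k-1, k-1) = C(17,6).

Final answer: C(17,6) = 12376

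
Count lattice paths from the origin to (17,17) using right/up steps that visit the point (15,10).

Paths (0,0)->(15,10): C(25,10) = 3268760.
Paths (15,10)->(17,17): C(9,7) = 36.
By multiplication principle: 3268760 x 36.

Final answer: 117675360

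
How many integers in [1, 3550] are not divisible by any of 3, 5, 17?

|div by 3|=1183, |div by 5|=710, |div by 17|=208.
|div by 3&5|=236, |div by 3&17|=69, |div by 5&17|=41, |div by all|=13.
By inclusion-exclusion, divisible by at least one: 1183+710+208-236-69-41+13 = 1768.
Not divisible by any: 3550 - 1768.

Final answer: 1782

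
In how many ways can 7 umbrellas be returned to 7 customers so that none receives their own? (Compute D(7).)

D(n) = (n-1)(D(n-1) + D(n-2)), D(0)=1, D(1)=0.
D(2) = 1 x (0 + 1) = 1
D(3) = 2 x (1 + 0) = 2
D(4) = 3 x (2 + 1) = 9
D(5) = 4 x (9 + 2) = 44
D(6) = 5 x (44 + 9) = 265
D(7) = 6 x (D(6) + D(5)) = 6 x (265 + 44)

Final answer: D(7) = 1854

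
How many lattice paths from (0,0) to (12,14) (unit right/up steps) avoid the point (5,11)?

Total paths to (12,14): C(26,14) = 9657700.
Paths through (5,11): C(16,11) x C(10,3) = 524160.
Avoiding (5,11): 9657700 - 524160.

Final answer: 9133540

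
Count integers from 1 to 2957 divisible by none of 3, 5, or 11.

|div by 3|=985, |div by 5|=591, |div by 11|=268.
|div by 3&5|=197, |div by 3&11|=89, |div by 5&11|=53, |div by all|=17.
By inclusion-exclusion, divisible by at least one: 985+591+268-197-89-53+17 = 1522.
Not divisible by any: 2957 - 1522.

Final answer: 1435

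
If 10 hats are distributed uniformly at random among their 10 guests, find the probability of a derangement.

Derangements satisfy D(n) = (n-1)(D(n-1) + D(n-2)), starting from D(0)=1, D(1)=0.
Building up: D(2)=1, D(3)=2, D(4)=9, D(5)=44, D(6)=265, D(7)=1854, D(8)=14833, D(9)=133496, D(10)=1334961.
Total arrangements: 10! = 3628800.
Probability = D(10)/10! = 16481/44800.

Final answer: D(10)/10! = 1334961/3628800 = 0.367879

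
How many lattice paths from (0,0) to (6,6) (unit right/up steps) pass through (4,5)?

Paths (0,0)->(4,5): C(9,5) = 126.
Paths (4,5)->(6,6): C(3,1) = 3.
By multiplication principle: 126 x 3.

Final answer: 378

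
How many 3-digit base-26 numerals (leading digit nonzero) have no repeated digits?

First digit: 25 (nonzero). Second: 25 (not first). Third: 24, etc.
Total: 25 x 25 x 24.

Final answer: 15000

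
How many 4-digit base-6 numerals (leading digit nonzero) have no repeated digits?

The leading digit has 5 choices (anything but zero); the next has 5 (anything but the first), then 4, and so on, one fewer each time.
Total: 5 x 5 x 4 x 3.

Final answer: 300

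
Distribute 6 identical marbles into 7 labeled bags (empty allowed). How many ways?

Stars and bars: C(n+k-1, k-1) = C(12,6).

Final answer: C(12,6) = 924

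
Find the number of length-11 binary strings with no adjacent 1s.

Let a(n) count valid strings. If the last bit is 0 the prefix is any valid string of length n-1; if it is 1 the string must end in 01 with a valid prefix of length n-2. So a(n) = a(n-1) + a(n-2), a(1)=2, a(2)=3.
Computing successive values: a(1)=2, a(2)=3, a(3)=5, a(4)=8, a(5)=13, a(6)=21, a(7)=34, a(8)=55, a(9)=89, a(10)=144, a(11)=233.

Final answer: 233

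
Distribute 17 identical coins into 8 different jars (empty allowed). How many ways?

Stars and bars: C(n+k-1, k-1) = C(24,7).

Final answer: C(24,7) = 346104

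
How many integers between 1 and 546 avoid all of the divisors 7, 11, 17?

|div by 7|=78, |div by 11|=49, |div by 17|=32.
|div by 7&11|=7, |div by 7&17|=4, |div by 11&17|=2, |div by all|=0.
By inclusion-exclusion, divisible by at least one: 78+49+32-7-4-2+0 = 146.
Not divisible by any: 546 - 146.

Final answer: 400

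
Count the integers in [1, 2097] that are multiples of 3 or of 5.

Multiples of 3: 699. Multiples of 5: 419. Of both (lcm=15): 139.
By inclusion-exclusion: 699 + 419 - 139.

Final answer: 979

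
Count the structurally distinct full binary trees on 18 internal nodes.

This is a standard Catalan-number count: the answer is C_n. Here n = 18.
C_n = C(2n,n) - C(2n,n+1), so C_{18} = C(36,18) - C(36,19) = 9075135300 - 8597496600.

Final answer: C_{18} = 477638700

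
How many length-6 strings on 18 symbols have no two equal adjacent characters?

First character: 18 choices. Each subsequent: 17 choices (must differ from the previous one).
Total: 18 x 17^5.

Final answer: 18 x 17^{5} = 25557426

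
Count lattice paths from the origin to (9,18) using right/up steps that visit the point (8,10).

Paths (0,0)->(8,10): C(18,10) = 43758.
Paths (8,10)->(9,18): C(9,8) = 9.
By multiplication principle: 43758 x 9.

Final answer: 393822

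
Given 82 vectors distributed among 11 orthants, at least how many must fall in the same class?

By pigeonhole with 82 objects and 11 categories: ceiling(82/11).

Final answer: 8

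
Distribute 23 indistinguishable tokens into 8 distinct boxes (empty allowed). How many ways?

Stars and bars: C(n+k-1, k-1) = C(30,7).

Final answer: C(30,7) = 2035800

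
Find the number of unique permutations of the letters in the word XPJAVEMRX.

Letters (A:1, E:1, J:1, M:1, P:1, R:1, V:1, X:2). Total letters: 9.
Permutations = 9!/(2!).

Final answer: 181440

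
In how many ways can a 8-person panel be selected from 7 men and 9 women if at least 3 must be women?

Sum over valid woman counts:
C(9,3)C(7,5) = 1764
C(9,4)C(7,4) = 4410
C(9,5)C(7,3) = 4410
C(9,6)C(7,2) = 1764
C(9,7)C(7,1) = 252
C(9,8)C(7,0) = 9
Total: 1764 + 4410 + 4410 + 1764 + 252 + 9.

Final answer: 12609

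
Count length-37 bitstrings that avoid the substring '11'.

Classify by the final bit: ...0 gives a(n-1) strings, ...01 gives a(n-2) strings. Thus a(n) = a(n-1) + a(n-2) with a(1)=2, a(2)=3.
Building up term by term: a(1)=2, a(2)=3, a(3)=5, a(4)=8, a(5)=13, a(6)=21, a(7)=34, a(8)=55, a(9)=89, a(10)=144, a(11)=233, a(12)=377, a(13)=610, a(14)=987, a(15)=1597, a(16)=2584, a(17)=4181, a(18)=6765, a(19)=10946, a(20)=17711, a(21)=28657, a(22)=46368, a(23)=75025, a(24)=121393, a(25)=196418, a(26)=317811, a(27)=514229, a(28)=832040, a(29)=1346269, a(30)=2178309, a(31)=3524578, a(32)=5702887, a(33)=9227465, a(34)=14930352, a(35)=24157817, a(36)=39088169, a(37)=63245986.

Final answer: 63245986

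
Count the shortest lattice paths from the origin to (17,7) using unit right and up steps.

Each path has 17 right steps and 7 up steps in some order (24 steps total).
Choose which 7 of the 24 steps are up: C(24,7).

Final answer: C(24,7) = 346104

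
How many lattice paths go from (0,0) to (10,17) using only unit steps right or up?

Each path has 10 right steps and 17 up steps in some order (27 steps total).
Choose which 17 of the 27 steps are up: C(27,17).

Final answer: C(27,17) = 8436285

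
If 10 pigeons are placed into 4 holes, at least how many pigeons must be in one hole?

By the pigeonhole principle: ceiling(10/4).

Final answer: 3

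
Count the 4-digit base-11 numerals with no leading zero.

In base 11, the leading digit has 10 choices (1..10); each of the remaining 3 digits has 11 choices.
Total: 10 x 11^3.

Final answer: 13310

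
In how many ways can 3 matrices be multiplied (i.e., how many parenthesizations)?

The structures are counted by the Catalan number C_n. Here n = 3 - 1 = 2.
Using C_0 = 1 and C_(k+1) = C_k x 2(2k+1)/(k+2), build up term by term: C_1=1, C_2=2.

Final answer: C_{2} = 2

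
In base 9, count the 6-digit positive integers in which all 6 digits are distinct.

First digit: 8 (nonzero). Second: 8 (not first). Third: 7, etc.
Total: 8 x 8 x 7 x 6 x 5 x 4.

Final answer: 53760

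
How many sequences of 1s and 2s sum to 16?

Let f(n) count the ways. The last step is size 1 or 2, so f(n) = f(n-1) + f(n-2) with f(1)=1, f(2)=2.
Building up term by term: f(1)=1, f(2)=2, f(3)=3, f(4)=5, f(5)=8, f(6)=13, f(7)=21, f(8)=34, f(9)=55, f(10)=89, f(11)=144, f(12)=233, f(13)=377, f(14)=610, f(15)=987, f(16)=1597.

Final answer: 1597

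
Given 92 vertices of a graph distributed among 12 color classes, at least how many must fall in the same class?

By pigeonhole with 92 objects and 12 categories: ceiling(92/12).

Final answer: 8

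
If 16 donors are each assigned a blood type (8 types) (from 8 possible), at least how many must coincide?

There are 8 possible values for blood type (8 types). With 16 donors and 8 categories, by pigeonhole: ceiling(16/8).

Final answer: 2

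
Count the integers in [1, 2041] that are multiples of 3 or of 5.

Multiples of 3: 680. Multiples of 5: 408. Of both (lcm=15): 136.
By inclusion-exclusion: 680 + 408 - 136.

Final answer: 952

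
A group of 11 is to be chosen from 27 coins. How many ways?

C(27,11) = 27!/(11! x 16!).

Final answer: \binom{27}{11} = 13037895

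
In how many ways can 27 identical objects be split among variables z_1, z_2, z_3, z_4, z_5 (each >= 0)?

Stars and bars with 27 stars and 4 bars:
C(27+5-1, 5-1) = C(31,4).

Final answer: C(31,4) = 31465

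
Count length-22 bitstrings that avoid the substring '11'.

A valid string ends in 0 (append to any length-(n-1) valid string) or in 01 (append to any length-(n-2) valid string), so a(n) = a(n-1) + a(n-2) with a(1)=2, a(2)=3.
Computing successive values: a(1)=2, a(2)=3, a(3)=5, a(4)=8, a(5)=13, a(6)=21, a(7)=34, a(8)=55, a(9)=89, a(10)=144, a(11)=233, a(12)=377, a(13)=610, a(14)=987, a(15)=1597, a(16)=2584, a(17)=4181, a(18)=6765, a(19)=10946, a(20)=17711, a(21)=28657, a(22)=46368.

Final answer: 46368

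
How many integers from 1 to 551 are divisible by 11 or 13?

Multiples of 11: 50. Multiples of 13: 42. Of both (lcm=143): 3.
By inclusion-exclusion: 50 + 42 - 3.

Final answer: 89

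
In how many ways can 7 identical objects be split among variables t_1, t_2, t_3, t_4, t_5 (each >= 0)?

Stars and bars with 7 stars and 4 bars:
C(7+5-1, 5-1) = C(11,4).

Final answer: C(11,4) = 330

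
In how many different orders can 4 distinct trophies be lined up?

The number of ways to arrange 4 distinct objects is 4!.

Final answer: 4! = 24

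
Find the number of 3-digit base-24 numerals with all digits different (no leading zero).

First digit: 23 (nonzero). Second: 23 (not first). Third: 22, etc.
Total: 23 x 23 x 22.

Final answer: 11638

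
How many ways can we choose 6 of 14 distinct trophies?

C(14,6) = 14!/(6! x (14-6)!).

Final answer: C(14,6) = 3003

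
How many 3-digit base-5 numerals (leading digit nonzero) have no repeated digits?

First digit: 4 (nonzero). Second: 4 (not first). Third: 3, etc.
Total: 4 x 4 x 3.

Final answer: 48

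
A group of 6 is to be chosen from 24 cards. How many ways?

C(24,6) = 24!/(6! x 18!).

Final answer: \binom{24}{6} = 134596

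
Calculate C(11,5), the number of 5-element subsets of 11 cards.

C(11,5) = 11!/(5! x (11-5)!).

Final answer: C(11,5) = 462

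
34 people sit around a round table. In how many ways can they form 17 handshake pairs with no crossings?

This is counted by the nth Catalan number C_n. Here n = 34/2 = 17.
Using C_0 = 1 and C_(k+1) = C_k x 2(2k+1)/(k+2), build up term by term: C_1=1, C_2=2, C_3=5, C_4=14, C_5=42, C_6=132, C_7=429, C_8=1430, C_9=4862, C_10=16796, C_11=58786, C_12=208012, C_13=742900, C_14=2674440, C_15=9694845, C_16=35357670, C_17=129644790.

Final answer: C_{17} = 129644790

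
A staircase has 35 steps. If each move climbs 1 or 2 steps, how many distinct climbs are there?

Condition on the final move: it is a 1-step (f(n-1) ways to get there) or a 2-step (f(n-2) ways), so f(n) = f(n-1) + f(n-2), with f(1)=1, f(2)=2.
Building up term by term: f(1)=1, f(2)=2, f(3)=3, f(4)=5, f(5)=8, f(6)=13, f(7)=21, f(8)=34, f(9)=55, f(10)=89, f(11)=144, f(12)=233, f(13)=377, f(14)=610, f(15)=987, f(16)=1597, f(17)=2584, f(18)=4181, f(19)=6765, f(20)=10946, f(21)=17711, f(22)=28657, f(23)=46368, f(24)=75025, f(25)=121393, f(26)=196418, f(27)=317811, f(28)=514229, f(29)=832040, f(30)=1346269, f(31)=2178309, f(32)=3524578, f(33)=5702887, f(34)=9227465, f(35)=14930352.

Final answer: 14930352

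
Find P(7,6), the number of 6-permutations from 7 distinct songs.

P(7,6) = 7!/(7-6)! = 7!/1!.

Final answer: P(7,6) = 5040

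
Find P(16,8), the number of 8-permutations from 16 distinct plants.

P(16,8) = 16!/(16-8)! = 16!/8!.

Final answer: P(16,8) = 518918400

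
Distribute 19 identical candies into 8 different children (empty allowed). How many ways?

Stars and bars: C(n+k-1, k-1) = C(26,7).

Final answer: C(26,7) = 657800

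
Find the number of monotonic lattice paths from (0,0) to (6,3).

Each path has 6 right steps and 3 up steps in some order (9 steps total).
Choose which 3 of the 9 steps are up: C(9,3).

Final answer: C(9,3) = 84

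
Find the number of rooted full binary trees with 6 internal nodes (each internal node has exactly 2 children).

The structures are counted by the Catalan number C_n. Here n = 6.
Using C_0 = 1 and C_(k+1) = C_k x 2(2k+1)/(k+2), build up term by term: C_1=1, C_2=2, C_3=5, C_4=14, C_5=42, C_6=132.

Final answer: C_{6} = 132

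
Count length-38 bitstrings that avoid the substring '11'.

A valid string ends in 0 (append to any length-(n-1) valid string) or in 01 (append to any length-(n-2) valid string), so a(n) = a(n-1) + a(n-2) with a(1)=2, a(2)=3.
Building up term by term: a(1)=2, a(2)=3, a(3)=5, a(4)=8, a(5)=13, a(6)=21, a(7)=34, a(8)=55, a(9)=89, a(10)=144, a(11)=233, a(12)=377, a(13)=610, a(14)=987, a(15)=1597, a(16)=2584, a(17)=4181, a(18)=6765, a(19)=10946, a(20)=17711, a(21)=28657, a(22)=46368, a(23)=75025, a(24)=121393, a(25)=196418, a(26)=317811, a(27)=514229, a(28)=832040, a(29)=1346269, a(30)=2178309, a(31)=3524578, a(32)=5702887, a(33)=9227465, a(34)=14930352, a(35)=24157817, a(36)=39088169, a(37)=63245986, a(38)=102334155.

Final answer: 102334155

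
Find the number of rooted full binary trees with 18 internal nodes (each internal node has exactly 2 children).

This is counted by the nth Catalan number C_n. Here n = 18.
C_n = C(2n,n)/(n+1), so C_{18} = C(36,18)/19 = 9075135300/19.

Final answer: C_{18} = 477638700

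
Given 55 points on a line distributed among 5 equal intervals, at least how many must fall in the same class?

By pigeonhole with 55 objects and 5 categories: ceiling(55/5).

Final answer: 11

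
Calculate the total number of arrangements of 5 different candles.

The number of ways to arrange 5 distinct objects is 5!.

Final answer: 5! = 120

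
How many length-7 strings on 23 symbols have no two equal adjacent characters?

First character: 23 choices. Each subsequent: 22 choices (must differ from the previous one).
Total: 23 x 22^6.

Final answer: 23 x 22^{6} = 2607737792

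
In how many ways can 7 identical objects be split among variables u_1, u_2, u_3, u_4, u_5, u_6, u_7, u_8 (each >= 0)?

Stars and bars with 7 stars and 7 bars:
C(7+8-1, 8-1) = C(14,7).

Final answer: C(14,7) = 3432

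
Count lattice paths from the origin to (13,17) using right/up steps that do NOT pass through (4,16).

Total paths to (13,17): C(30,17) = 119759850.
Paths through (4,16): C(20,16) x C(10,1) = 48450.
Avoiding (4,16): 119759850 - 48450.

Final answer: 119711400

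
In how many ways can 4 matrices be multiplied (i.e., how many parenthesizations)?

This is counted by the nth Catalan number C_n. Here n = 4 - 1 = 3.
Using C_0 = 1 and C_(k+1) = C_k x 2(2k+1)/(k+2), build up term by term: C_1=1, C_2=2, C_3=5.

Final answer: C_{3} = 5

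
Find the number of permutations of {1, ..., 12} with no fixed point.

D(n) = (n-1)(D(n-1) + D(n-2)), D(0)=1, D(1)=0.
D(2) = 1 x (0 + 1) = 1
D(3) = 2 x (1 + 0) = 2
D(4) = 3 x (2 + 1) = 9
D(5) = 4 x (9 + 2) = 44
D(6) = 5 x (44 + 9) = 265
D(7) = 6 x (265 + 44) = 1854
D(8) = 7 x (1854 + 265) = 14833
D(9) = 8 x (14833 + 1854) = 133496
D(10) = 9 x (133496 + 14833) = 1334961
D(11) = 10 x (1334961 + 133496) = 14684570
D(12) = 11 x (D(11) + D(10)) = 11 x (14684570 + 1334961)

Final answer: D(12) = 176214841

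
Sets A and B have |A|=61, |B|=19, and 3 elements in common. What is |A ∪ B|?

|A union B| = |A| + |B| - |A intersect B| = 61 + 19 - 3.

Final answer: 77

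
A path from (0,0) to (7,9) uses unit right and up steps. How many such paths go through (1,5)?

Paths (0,0)->(1,5): C(6,5) = 6.
Paths (1,5)->(7,9): C(10,4) = 210.
By multiplication principle: 6 x 210.

Final answer: 1260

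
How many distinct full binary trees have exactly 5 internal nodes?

This is counted by the nth Catalan number C_n. Here n = 5.
C_n = (2n)!/(n!(n+1)!), so C_{5} = 10!/(5! x 6!) = C(10,5)/6 = 252/6.

Final answer: C_{5} = 42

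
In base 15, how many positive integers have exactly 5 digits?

In base 15, the leading digit has 14 choices (1..14); each of the remaining 4 digits has 15 choices.
Total: 14 x 15^4.

Final answer: 708750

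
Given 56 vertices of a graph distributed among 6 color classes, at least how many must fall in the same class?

By pigeonhole with 56 objects and 6 categories: ceiling(56/6).

Final answer: 10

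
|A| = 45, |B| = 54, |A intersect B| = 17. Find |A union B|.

|A union B| = |A| + |B| - |A intersect B| = 45 + 54 - 17.

Final answer: 82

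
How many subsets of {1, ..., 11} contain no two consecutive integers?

Condition on whether n belongs to the subset: if not, any valid subset of {1, ..., n-1} works (a(n-1)); if so, n-1 is excluded and the rest is a valid subset of {1, ..., n-2} (a(n-2)). Hence a(n) = a(n-1) + a(n-2), a(1)=2, a(2)=3.
Iterating the recurrence: a(1)=2, a(2)=3, a(3)=5, a(4)=8, a(5)=13, a(6)=21, a(7)=34, a(8)=55, a(9)=89, a(10)=144, a(11)=233.

Final answer: 233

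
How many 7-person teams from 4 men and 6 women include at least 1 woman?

Sum over valid woman counts:
C(6,3)C(4,4) = 20
C(6,4)C(4,3) = 60
C(6,5)C(4,2) = 36
C(6,6)C(4,1) = 4
Total: 20 + 60 + 36 + 4.

Final answer: 120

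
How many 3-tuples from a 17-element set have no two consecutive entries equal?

Let g(n) count such strings. g(1) = 17, and each valid string of length n-1 extends in 16 ways (any symbol but the last), so g(n) = 16 g(n-1).
Total: g(3) = 17 x 16^2.

Final answer: 17 x 16^{2} = 4352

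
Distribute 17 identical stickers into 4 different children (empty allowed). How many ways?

Stars and bars: C(n+k-1, k-1) = C(20,3).

Final answer: C(20,3) = 1140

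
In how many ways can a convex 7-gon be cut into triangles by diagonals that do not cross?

This is a standard Catalan-number count: the answer is C_n. Here n = 7 - 2 = 5.
C_n = C(2n,n) - C(2n,n+1), so C_{5} = C(10,5) - C(10,6) = 252 - 210.

Final answer: C_{5} = 42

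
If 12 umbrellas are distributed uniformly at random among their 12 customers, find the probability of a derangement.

Use the recurrence D(n) = (n-1)(D(n-1) + D(n-2)) with D(0)=1, D(1)=0.
Building up: D(2)=1, D(3)=2, D(4)=9, D(5)=44, D(6)=265, D(7)=1854, D(8)=14833, D(9)=133496, D(10)=1334961, D(11)=14684570, D(12)=176214841.
Total arrangements: 12! = 479001600.
Probability = D(12)/12! = 16019531/43545600.

Final answer: D(12)/12! = 176214841/479001600 = 0.367879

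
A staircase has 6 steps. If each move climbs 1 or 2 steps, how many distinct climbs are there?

Condition on the final move: it is a 1-step (f(n-1) ways to get there) or a 2-step (f(n-2) ways), so f(n) = f(n-1) + f(n-2), with f(1)=1, f(2)=2.
Computing successive values: f(1)=1, f(2)=2, f(3)=3, f(4)=5, f(5)=8, f(6)=13.

Final answer: 13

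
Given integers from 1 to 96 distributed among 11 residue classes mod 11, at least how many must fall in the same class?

By pigeonhole with 96 objects and 11 categories: ceiling(96/11).

Final answer: 9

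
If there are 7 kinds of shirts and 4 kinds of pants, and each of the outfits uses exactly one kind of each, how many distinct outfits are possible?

By the multiplication principle: 7 x 4.

Final answer: 28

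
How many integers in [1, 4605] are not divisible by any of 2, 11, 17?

|div by 2|=2302, |div by 11|=418, |div by 17|=270.
|div by 2&11|=209, |div by 2&17|=135, |div by 11&17|=24, |div by all|=12.
By inclusion-exclusion, divisible by at least one: 2302+418+270-209-135-24+12 = 2634.
Not divisible by any: 4605 - 2634.

Final answer: 1971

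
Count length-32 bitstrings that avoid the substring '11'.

A valid string ends in 0 (append to any length-(n-1) valid string) or in 01 (append to any length-(n-2) valid string), so a(n) = a(n-1) + a(n-2) with a(1)=2, a(2)=3.
Building up term by term: a(1)=2, a(2)=3, a(3)=5, a(4)=8, a(5)=13, a(6)=21, a(7)=34, a(8)=55, a(9)=89, a(10)=144, a(11)=233, a(12)=377, a(13)=610, a(14)=987, a(15)=1597, a(16)=2584, a(17)=4181, a(18)=6765, a(19)=10946, a(20)=17711, a(21)=28657, a(22)=46368, a(23)=75025, a(24)=121393, a(25)=196418, a(26)=317811, a(27)=514229, a(28)=832040, a(29)=1346269, a(30)=2178309, a(31)=3524578, a(32)=5702887.

Final answer: 5702887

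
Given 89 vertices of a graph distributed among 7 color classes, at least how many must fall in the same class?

By pigeonhole with 89 objects and 7 categories: ceiling(89/7).

Final answer: 13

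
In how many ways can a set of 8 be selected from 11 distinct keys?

C(11,8) = 11!/(8! x (11-8)!).

Final answer: C(11,8) = 165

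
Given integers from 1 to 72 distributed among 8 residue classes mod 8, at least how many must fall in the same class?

By pigeonhole with 72 objects and 8 categories: ceiling(72/8).

Final answer: 9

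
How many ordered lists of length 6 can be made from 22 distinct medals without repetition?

P(22,6) = 22!/(22-6)! = 22!/16!.

Final answer: P(22,6) = 53721360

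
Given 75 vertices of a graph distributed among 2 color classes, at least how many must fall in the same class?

By pigeonhole with 75 objects and 2 categories: ceiling(75/2).

Final answer: 38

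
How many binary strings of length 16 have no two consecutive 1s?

Let a(n) count valid strings. If the last bit is 0 the prefix is any valid string of length n-1; if it is 1 the string must end in 01 with a valid prefix of length n-2. So a(n) = a(n-1) + a(n-2), a(1)=2, a(2)=3.
Iterating the recurrence: a(1)=2, a(2)=3, a(3)=5, a(4)=8, a(5)=13, a(6)=21, a(7)=34, a(8)=55, a(9)=89, a(10)=144, a(11)=233, a(12)=377, a(13)=610, a(14)=987, a(15)=1597, a(16)=2584.

Final answer: 2584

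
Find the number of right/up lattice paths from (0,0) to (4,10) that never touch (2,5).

Total paths to (4,10): C(14,10) = 1001.
Paths through (2,5): C(7,5) x C(7,5) = 441.
Avoiding (2,5): 1001 - 441.

Final answer: 560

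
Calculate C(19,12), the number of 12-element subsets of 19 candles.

C(19,12) = 19!/(12! x 7!).

Final answer: \binom{19}{12} = 50388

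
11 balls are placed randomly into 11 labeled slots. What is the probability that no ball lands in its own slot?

Derangements satisfy D(n) = (n-1)(D(n-1) + D(n-2)), starting from D(0)=1, D(1)=0.
Building up: D(2)=1, D(3)=2, D(4)=9, D(5)=44, D(6)=265, D(7)=1854, D(8)=14833, D(9)=133496, D(10)=1334961, D(11)=14684570.
Total arrangements: 11! = 39916800.
Probability = D(11)/11! = 1468457/3991680.

Final answer: D(11)/11! = 14684570/39916800 = 0.367879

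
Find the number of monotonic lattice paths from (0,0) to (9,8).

Each path has 9 right steps and 8 up steps in some order (17 steps total).
Choose which 8 of the 17 steps are up: C(17,8).

Final answer: C(17,8) = 24310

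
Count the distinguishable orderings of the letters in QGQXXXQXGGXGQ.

Letters (G:4, Q:4, X:5). Total letters: 13.
Permutations = 13!/(5! x 4! x 4!).

Final answer: 90090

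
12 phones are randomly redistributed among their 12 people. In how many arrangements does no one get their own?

Use the recurrence D(n) = (n-1)(D(n-1) + D(n-2)) with D(0)=1, D(1)=0.
D(2) = 1 x (0 + 1) = 1
D(3) = 2 x (1 + 0) = 2
D(4) = 3 x (2 + 1) = 9
D(5) = 4 x (9 + 2) = 44
D(6) = 5 x (44 + 9) = 265
D(7) = 6 x (265 + 44) = 1854
D(8) = 7 x (1854 + 265) = 14833
D(9) = 8 x (14833 + 1854) = 133496
D(10) = 9 x (133496 + 14833) = 1334961
D(11) = 10 x (1334961 + 133496) = 14684570
D(12) = 11 x (D(11) + D(10)) = 11 x (14684570 + 1334961)

Final answer: D(12) = 176214841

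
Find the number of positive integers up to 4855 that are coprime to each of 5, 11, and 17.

|div by 5|=971, |div by 11|=441, |div by 17|=285.
|div by 5&11|=88, |div by 5&17|=57, |div by 11&17|=25, |div by all|=5.
By inclusion-exclusion, divisible by at least one: 971+441+285-88-57-25+5 = 1532.
Not divisible by any: 4855 - 1532.

Final answer: 3323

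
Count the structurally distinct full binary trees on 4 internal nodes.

This is counted by the nth Catalan number C_n. Here n = 4.
C_n = (2n)!/(n!(n+1)!), so C_{4} = 8!/(4! x 5!) = C(8,4)/5 = 70/5.

Final answer: C_{4} = 14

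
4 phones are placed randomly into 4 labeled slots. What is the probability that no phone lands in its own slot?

Derangements satisfy D(n) = (n-1)(D(n-1) + D(n-2)), starting from D(0)=1, D(1)=0.
Building up: D(2)=1, D(3)=2, D(4)=9.
Total arrangements: 4! = 24.
Probability = D(4)/4! = 3/8.

Final answer: D(4)/4! = 9/24 = 0.375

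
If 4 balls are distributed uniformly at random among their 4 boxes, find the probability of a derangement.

Derangements satisfy D(n) = (n-1)(D(n-1) + D(n-2)), starting from D(0)=1, D(1)=0.
Building up: D(2)=1, D(3)=2, D(4)=9.
Total arrangements: 4! = 24.
Probability = D(4)/4! = 3/8.

Final answer: D(4)/4! = 9/24 = 0.375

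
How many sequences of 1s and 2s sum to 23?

Condition on the final move: it is a 1-step (f(n-1) ways to get there) or a 2-step (f(n-2) ways), so f(n) = f(n-1) + f(n-2), with f(1)=1, f(2)=2.
Building up term by term: f(1)=1, f(2)=2, f(3)=3, f(4)=5, f(5)=8, f(6)=13, f(7)=21, f(8)=34, f(9)=55, f(10)=89, f(11)=144, f(12)=233, f(13)=377, f(14)=610, f(15)=987, f(16)=1597, f(17)=2584, f(18)=4181, f(19)=6765, f(20)=10946, f(21)=17711, f(22)=28657, f(23)=46368.

Final answer: 46368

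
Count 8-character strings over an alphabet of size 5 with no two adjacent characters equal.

Let g(n) count such strings. g(1) = 5, and each valid string of length n-1 extends in 4 ways (any symbol but the last), so g(n) = 4 g(n-1).
Total: g(8) = 5 x 4^7.

Final answer: 5 x 4^{7} = 81920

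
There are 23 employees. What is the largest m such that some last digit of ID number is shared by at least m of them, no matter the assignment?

There are 10 possible values for last digit of ID number. With 23 employees and 10 categories, by pigeonhole: ceiling(23/10).

Final answer: 3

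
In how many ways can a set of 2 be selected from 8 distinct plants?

C(8,2) = 8!/(2! x (8-2)!).

Final answer: C(8,2) = 28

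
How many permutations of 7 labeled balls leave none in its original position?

D(n) = (n-1)(D(n-1) + D(n-2)), D(0)=1, D(1)=0.
D(2) = 1 x (0 + 1) = 1
D(3) = 2 x (1 + 0) = 2
D(4) = 3 x (2 + 1) = 9
D(5) = 4 x (9 + 2) = 44
D(6) = 5 x (44 + 9) = 265
D(7) = 6 x (D(6) + D(5)) = 6 x (265 + 44)

Final answer: D(7) = 1854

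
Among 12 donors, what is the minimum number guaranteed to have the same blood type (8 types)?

There are 8 possible values for blood type (8 types). With 12 donors and 8 categories, by pigeonhole: ceiling(12/8).

Final answer: 2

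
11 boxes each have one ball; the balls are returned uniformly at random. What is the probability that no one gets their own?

D(n) = (n-1)(D(n-1) + D(n-2)), D(0)=1, D(1)=0.
Building up: D(2)=1, D(3)=2, D(4)=9, D(5)=44, D(6)=265, D(7)=1854, D(8)=14833, D(9)=133496, D(10)=1334961, D(11)=14684570.
Total arrangements: 11! = 39916800.
Probability = D(11)/11! = 1468457/3991680.

Final answer: D(11)/11! = 14684570/39916800 = 0.367879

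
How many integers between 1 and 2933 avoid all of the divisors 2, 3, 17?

|div by 2|=1466, |div by 3|=977, |div by 17|=172.
|div by 2&3|=488, |div by 2&17|=86, |div by 3&17|=57, |div by all|=28.
By inclusion-exclusion, divisible by at least one: 1466+977+172-488-86-57+28 = 2012.
Not divisible by any: 2933 - 2012.

Final answer: 921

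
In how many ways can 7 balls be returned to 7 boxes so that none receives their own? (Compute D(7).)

Derangements satisfy D(n) = (n-1)(D(n-1) + D(n-2)), starting from D(0)=1, D(1)=0.
D(2) = 1 x (0 + 1) = 1
D(3) = 2 x (1 + 0) = 2
D(4) = 3 x (2 + 1) = 9
D(5) = 4 x (9 + 2) = 44
D(6) = 5 x (44 + 9) = 265
D(7) = 6 x (D(6) + D(5)) = 6 x (265 + 44)

Final answer: D(7) = 1854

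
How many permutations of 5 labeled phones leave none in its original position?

D(n) = (n-1)(D(n-1) + D(n-2)), D(0)=1, D(1)=0.
D(2) = 1 x (0 + 1) = 1
D(3) = 2 x (1 + 0) = 2
D(4) = 3 x (2 + 1) = 9
D(5) = 4 x (D(4) + D(3)) = 4 x (9 + 2)

Final answer: D(5) = 44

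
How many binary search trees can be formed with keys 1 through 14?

This is counted by the nth Catalan number C_n. Here n = 14.
C_n = C(2n,n)/(n+1), so C_{14} = C(28,14)/15 = 40116600/15.

Final answer: C_{14} = 2674440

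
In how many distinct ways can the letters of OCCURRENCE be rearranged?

Letters (C:3, E:2, N:1, O:1, R:2, U:1). Total letters: 10.
Permutations = 10!/(3! x 2! x 2!).

Final answer: 151200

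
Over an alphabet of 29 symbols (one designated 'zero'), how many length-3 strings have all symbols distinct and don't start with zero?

First digit: 28 (nonzero). Second: 28 (not first). Third: 27, etc.
Total: 28 x 28 x 27.

Final answer: 21168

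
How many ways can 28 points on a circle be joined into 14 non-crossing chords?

This is counted by the nth Catalan number C_n. Here n = 28/2 = 14.
C_n = C(2n,n) - C(2n,n+1), so C_{14} = C(28,14) - C(28,15) = 40116600 - 37442160.

Final answer: C_{14} = 2674440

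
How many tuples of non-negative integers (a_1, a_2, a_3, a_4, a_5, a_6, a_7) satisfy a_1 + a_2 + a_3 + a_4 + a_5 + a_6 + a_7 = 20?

Stars and bars with 20 stars and 6 bars:
C(20+7-1, 7-1) = C(26,6).

Final answer: C(26,6) = 230230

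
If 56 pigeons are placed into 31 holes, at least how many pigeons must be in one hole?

By the pigeonhole principle: ceiling(56/31).

Final answer: 2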